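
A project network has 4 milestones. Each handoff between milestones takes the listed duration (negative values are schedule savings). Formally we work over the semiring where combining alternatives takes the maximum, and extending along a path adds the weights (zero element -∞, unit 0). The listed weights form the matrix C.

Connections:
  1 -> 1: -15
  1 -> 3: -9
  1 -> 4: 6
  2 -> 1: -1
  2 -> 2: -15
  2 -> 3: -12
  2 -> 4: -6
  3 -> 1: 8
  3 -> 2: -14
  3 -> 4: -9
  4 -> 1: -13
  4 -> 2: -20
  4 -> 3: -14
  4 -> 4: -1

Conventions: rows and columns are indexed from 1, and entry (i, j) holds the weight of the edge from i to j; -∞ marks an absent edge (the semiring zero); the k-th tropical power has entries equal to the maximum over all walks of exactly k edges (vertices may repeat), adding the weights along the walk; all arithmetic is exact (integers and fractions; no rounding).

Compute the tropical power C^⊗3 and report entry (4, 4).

C^⊗2:
  [-1, -14, -8, 5]
  [-4, -26, -10, 5]
  [-7, -29, -1, 14]
  [-6, -21, -15, -2]
C^⊗3:
  [0, -15, -9, 5]
  [-2, -15, -9, 4]
  [7, -6, 0, 13]
  [-7, -22, -15, 0]
Key observation: the optimum is the walk 4->3->1->4, with weight (-14) + 8 + 6 = 0.
Optimal value attained by: walk 4->3->1->4.
Answer: (C^⊗3)[4][4] = 0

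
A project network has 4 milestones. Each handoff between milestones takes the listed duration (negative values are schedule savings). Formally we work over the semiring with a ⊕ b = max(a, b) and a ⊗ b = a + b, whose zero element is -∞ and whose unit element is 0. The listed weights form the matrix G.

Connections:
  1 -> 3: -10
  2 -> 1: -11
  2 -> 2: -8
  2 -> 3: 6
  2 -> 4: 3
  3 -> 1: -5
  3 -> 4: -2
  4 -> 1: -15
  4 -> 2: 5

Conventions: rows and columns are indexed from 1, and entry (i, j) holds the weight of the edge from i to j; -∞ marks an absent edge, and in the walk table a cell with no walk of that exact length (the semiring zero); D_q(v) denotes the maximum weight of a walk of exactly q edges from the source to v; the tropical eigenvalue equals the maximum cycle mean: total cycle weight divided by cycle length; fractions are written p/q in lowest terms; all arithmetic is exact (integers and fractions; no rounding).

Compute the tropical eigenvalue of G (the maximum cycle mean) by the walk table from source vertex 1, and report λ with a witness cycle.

q=0: [0, -∞, -∞, -∞]
q=1: [-∞, -∞, -10, -∞]
q=2: [-15, -∞, -∞, -12]
q=3: [-27, -7, -25, -∞]
q=4: [-18, -15, -1, -4]
Optimal cycle mean attained by: cycle 2->4->2, total 3 + 5, length 2.
Answer: λ = 4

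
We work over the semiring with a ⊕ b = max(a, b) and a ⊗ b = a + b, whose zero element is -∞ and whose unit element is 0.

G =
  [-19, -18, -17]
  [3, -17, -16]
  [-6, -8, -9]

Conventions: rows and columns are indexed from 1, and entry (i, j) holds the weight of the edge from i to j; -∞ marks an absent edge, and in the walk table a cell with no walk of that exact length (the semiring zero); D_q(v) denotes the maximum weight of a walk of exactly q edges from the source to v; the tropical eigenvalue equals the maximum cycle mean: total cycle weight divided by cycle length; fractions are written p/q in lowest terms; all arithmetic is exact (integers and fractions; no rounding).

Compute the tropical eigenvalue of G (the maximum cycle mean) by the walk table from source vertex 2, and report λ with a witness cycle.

q=0: [-∞, 0, -∞]
q=1: [3, -17, -16]
q=2: [-14, -15, -14]
q=3: [-12, -22, -23]
Optimal cycle mean attained by: cycle 1->3->2->1, total (-17) + (-8) + 3, length 3.
Answer: λ = -22/3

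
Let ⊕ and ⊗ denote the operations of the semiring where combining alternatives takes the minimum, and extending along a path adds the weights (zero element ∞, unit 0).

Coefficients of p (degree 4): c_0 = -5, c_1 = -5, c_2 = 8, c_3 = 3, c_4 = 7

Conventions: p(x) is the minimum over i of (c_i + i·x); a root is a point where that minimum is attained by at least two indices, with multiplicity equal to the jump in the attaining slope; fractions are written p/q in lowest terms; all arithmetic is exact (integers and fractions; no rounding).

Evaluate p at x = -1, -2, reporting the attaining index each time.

p(-1) = min(-5+0·(-1)=-5, -5+1·(-1)=-6, 8+2·(-1)=6, 3+3·(-1)=0, 7+4·(-1)=3) = -6 (attained by i=1)
p(-2) = min(-5+0·(-2)=-5, -5+1·(-2)=-7, 8+2·(-2)=4, 3+3·(-2)=-3, 7+4·(-2)=-1) = -7 (attained by i=1)
Answer: p(-1) = -6; p(-2) = -7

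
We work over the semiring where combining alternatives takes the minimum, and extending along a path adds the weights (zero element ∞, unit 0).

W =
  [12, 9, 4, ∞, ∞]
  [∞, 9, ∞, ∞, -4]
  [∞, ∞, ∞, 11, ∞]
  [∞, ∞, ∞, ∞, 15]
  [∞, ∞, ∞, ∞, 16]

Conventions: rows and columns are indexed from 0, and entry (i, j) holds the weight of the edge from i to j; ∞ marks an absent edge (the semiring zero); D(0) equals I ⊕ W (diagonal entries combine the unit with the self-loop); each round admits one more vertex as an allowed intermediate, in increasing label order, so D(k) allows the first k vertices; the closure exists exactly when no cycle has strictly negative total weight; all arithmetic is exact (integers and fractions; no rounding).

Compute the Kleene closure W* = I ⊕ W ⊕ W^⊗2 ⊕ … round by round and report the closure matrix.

D(0):
  [0, 9, 4, ∞, ∞]
  [∞, 0, ∞, ∞, -4]
  [∞, ∞, 0, 11, ∞]
  [∞, ∞, ∞, 0, 15]
  [∞, ∞, ∞, ∞, 0]
D(1):
  [0, 9, 4, ∞, ∞]
  [∞, 0, ∞, ∞, -4]
  [∞, ∞, 0, 11, ∞]
  [∞, ∞, ∞, 0, 15]
  [∞, ∞, ∞, ∞, 0]
D(2):
  [0, 9, 4, ∞, 5]
  [∞, 0, ∞, ∞, -4]
  [∞, ∞, 0, 11, ∞]
  [∞, ∞, ∞, 0, 15]
  [∞, ∞, ∞, ∞, 0]
D(3):
  [0, 9, 4, 15, 5]
  [∞, 0, ∞, ∞, -4]
  [∞, ∞, 0, 11, ∞]
  [∞, ∞, ∞, 0, 15]
  [∞, ∞, ∞, ∞, 0]
D(4):
  [0, 9, 4, 15, 5]
  [∞, 0, ∞, ∞, -4]
  [∞, ∞, 0, 11, 26]
  [∞, ∞, ∞, 0, 15]
  [∞, ∞, ∞, ∞, 0]
D(5):
  [0, 9, 4, 15, 5]
  [∞, 0, ∞, ∞, -4]
  [∞, ∞, 0, 11, 26]
  [∞, ∞, ∞, 0, 15]
  [∞, ∞, ∞, ∞, 0]
Answer: W* = [[0, 9, 4, 15, 5], [∞, 0, ∞, ∞, -4], [∞, ∞, 0, 11, 26], [∞, ∞, ∞, 0, 15], [∞, ∞, ∞, ∞, 0]]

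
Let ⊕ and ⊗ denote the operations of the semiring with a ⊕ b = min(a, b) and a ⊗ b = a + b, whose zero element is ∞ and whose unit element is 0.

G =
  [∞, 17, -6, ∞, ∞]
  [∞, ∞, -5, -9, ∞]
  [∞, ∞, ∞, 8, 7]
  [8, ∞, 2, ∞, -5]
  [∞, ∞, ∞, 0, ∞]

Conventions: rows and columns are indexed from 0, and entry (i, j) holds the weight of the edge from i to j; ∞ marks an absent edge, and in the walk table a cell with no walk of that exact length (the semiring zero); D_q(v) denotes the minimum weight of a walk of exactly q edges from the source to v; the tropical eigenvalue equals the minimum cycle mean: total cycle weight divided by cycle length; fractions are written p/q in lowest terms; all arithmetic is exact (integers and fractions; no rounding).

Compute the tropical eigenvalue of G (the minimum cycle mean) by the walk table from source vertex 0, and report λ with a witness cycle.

q=0: [0, ∞, ∞, ∞, ∞]
q=1: [∞, 17, -6, ∞, ∞]
q=2: [∞, ∞, 12, 2, 1]
q=3: [10, ∞, 4, 1, -3]
q=4: [9, 27, 3, -3, -4]
q=5: [5, 26, -1, -4, -8]
Optimal cycle mean attained by: cycle 3->4->3, total (-5) + 0, length 2.
Answer: λ = -5/2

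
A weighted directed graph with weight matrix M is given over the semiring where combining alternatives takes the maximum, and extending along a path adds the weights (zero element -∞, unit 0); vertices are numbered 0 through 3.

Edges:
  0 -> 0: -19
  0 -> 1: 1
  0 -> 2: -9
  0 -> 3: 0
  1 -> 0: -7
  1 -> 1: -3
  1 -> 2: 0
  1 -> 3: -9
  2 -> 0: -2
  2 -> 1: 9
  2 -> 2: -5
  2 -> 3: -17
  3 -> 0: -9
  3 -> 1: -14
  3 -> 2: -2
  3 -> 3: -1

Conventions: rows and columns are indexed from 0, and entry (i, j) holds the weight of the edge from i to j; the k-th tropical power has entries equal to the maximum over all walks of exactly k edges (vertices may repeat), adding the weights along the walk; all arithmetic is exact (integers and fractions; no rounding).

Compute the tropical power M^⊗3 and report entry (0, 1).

M^⊗2:
  [-6, 0, 1, -1]
  [-2, 9, -3, -7]
  [2, 6, 9, 0]
  [-4, 7, -3, -2]
M^⊗3:
  [-1, 10, 0, -2]
  [2, 6, 9, 0]
  [7, 18, 6, 2]
  [0, 6, 7, -2]
Key observation: the optimum is the walk 0->1->2->1, with weight 1 + 0 + 9 = 10.
Optimal value attained by: walk 0->1->2->1.
Answer: (M^⊗3)[0][1] = 10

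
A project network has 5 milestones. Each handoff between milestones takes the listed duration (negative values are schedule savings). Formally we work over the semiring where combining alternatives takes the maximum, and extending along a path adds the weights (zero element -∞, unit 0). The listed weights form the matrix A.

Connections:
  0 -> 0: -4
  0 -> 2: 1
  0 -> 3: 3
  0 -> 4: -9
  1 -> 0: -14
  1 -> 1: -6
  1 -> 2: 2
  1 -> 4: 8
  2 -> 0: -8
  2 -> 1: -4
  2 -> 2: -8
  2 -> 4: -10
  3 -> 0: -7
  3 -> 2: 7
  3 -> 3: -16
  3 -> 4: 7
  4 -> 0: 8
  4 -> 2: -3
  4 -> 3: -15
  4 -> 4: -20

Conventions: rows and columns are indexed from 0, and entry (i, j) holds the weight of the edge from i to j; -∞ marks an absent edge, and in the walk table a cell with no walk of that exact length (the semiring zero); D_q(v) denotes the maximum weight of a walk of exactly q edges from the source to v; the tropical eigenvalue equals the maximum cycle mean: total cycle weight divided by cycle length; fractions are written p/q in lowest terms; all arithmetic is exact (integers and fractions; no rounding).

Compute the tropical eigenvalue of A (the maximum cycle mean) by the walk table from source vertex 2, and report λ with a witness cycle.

q=0: [-∞, -∞, 0, -∞, -∞]
q=1: [-8, -4, -8, -∞, -10]
q=2: [-2, -10, -2, -5, 4]
q=3: [12, -6, 2, 1, 2]
q=4: [10, -2, 13, 15, 8]
q=5: [16, 9, 22, 13, 22]
Optimal cycle mean attained by: cycle 0->3->4->0, total 3 + 7 + 8, length 3.
Answer: λ = 6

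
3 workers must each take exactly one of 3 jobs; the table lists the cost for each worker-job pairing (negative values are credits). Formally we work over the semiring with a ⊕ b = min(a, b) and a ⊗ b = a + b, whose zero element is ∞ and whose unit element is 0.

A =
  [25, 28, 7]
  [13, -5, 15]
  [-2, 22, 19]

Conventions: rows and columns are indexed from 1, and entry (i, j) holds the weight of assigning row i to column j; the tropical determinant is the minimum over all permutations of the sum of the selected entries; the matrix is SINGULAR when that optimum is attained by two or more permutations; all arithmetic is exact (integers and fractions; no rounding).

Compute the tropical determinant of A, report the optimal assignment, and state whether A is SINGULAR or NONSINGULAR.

σ = (1, 2, 3): 25 + (-5) + 19 = 39
σ = (1, 3, 2): 25 + 15 + 22 = 62
σ = (2, 1, 3): 28 + 13 + 19 = 60
σ = (2, 3, 1): 28 + 15 + (-2) = 41
σ = (3, 1, 2): 7 + 13 + 22 = 42
σ = (3, 2, 1): 7 + (-5) + (-2) = 0
Optimal value attained by: σ = (3, 2, 1).
Answer: det⊕(A) = 0; verdict: NONSINGULAR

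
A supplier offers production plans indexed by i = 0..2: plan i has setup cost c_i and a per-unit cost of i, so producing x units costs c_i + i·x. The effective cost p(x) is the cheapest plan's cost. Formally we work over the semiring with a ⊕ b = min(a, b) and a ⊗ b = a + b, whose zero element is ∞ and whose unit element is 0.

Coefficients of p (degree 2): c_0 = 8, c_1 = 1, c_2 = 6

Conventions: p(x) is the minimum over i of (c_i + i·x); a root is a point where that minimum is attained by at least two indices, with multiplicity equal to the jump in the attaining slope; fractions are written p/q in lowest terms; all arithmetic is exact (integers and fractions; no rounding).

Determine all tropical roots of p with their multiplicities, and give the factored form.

hull edge (i=0, c=8) to (i=1, c=1): slope -7, span 1
hull edge (i=1, c=1) to (i=2, c=6): slope 5, span 1
Factored form: p(x) = 6 ⊗ (x ⊕ (-5)) ⊗ (x ⊕ 7)
Answer: roots = -5 (mult 1), 7 (mult 1)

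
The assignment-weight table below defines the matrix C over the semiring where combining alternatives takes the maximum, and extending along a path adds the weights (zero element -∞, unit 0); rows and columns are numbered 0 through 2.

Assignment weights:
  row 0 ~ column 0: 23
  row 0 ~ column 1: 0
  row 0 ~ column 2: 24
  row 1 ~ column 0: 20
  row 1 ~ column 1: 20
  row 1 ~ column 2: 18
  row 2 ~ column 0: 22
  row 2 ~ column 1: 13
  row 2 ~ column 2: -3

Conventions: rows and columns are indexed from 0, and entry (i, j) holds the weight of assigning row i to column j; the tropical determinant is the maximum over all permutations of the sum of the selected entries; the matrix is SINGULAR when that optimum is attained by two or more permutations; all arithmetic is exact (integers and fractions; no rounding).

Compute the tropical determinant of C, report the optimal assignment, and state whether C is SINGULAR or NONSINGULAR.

σ = (0, 1, 2): 23 + 20 + (-3) = 40
σ = (0, 2, 1): 23 + 18 + 13 = 54
σ = (1, 0, 2): 0 + 20 + (-3) = 17
σ = (1, 2, 0): 0 + 18 + 22 = 40
σ = (2, 0, 1): 24 + 20 + 13 = 57
σ = (2, 1, 0): 24 + 20 + 22 = 66
Optimal value attained by: σ = (2, 1, 0).
Answer: det⊕(C) = 66; verdict: NONSINGULAR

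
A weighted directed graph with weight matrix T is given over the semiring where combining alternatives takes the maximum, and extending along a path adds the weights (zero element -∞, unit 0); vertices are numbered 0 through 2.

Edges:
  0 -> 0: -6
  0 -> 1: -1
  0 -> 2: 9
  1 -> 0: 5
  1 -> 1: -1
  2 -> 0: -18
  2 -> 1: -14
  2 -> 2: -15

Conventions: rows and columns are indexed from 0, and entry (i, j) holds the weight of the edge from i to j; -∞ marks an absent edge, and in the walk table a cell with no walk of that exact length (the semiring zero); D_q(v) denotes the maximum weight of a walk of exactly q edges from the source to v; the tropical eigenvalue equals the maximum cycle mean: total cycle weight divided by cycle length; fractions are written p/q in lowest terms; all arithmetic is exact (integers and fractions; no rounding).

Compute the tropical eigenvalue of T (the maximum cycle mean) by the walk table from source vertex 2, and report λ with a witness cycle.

q=0: [-∞, -∞, 0]
q=1: [-18, -14, -15]
q=2: [-9, -15, -9]
q=3: [-10, -10, 0]
Optimal cycle mean attained by: cycle 0->1->0, total (-1) + 5, length 2.
Answer: λ = 2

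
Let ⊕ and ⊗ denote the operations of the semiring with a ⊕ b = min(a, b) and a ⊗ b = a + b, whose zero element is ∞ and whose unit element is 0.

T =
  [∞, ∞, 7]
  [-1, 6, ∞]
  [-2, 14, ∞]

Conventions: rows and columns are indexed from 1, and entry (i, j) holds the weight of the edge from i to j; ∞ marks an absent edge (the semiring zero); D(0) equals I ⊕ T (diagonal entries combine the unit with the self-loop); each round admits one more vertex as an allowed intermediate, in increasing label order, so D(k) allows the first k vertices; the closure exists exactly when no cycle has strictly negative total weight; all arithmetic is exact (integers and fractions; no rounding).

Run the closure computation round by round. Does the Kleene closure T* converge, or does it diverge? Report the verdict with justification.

D(0):
  [0, ∞, 7]
  [-1, 0, ∞]
  [-2, 14, 0]
D(1):
  [0, ∞, 7]
  [-1, 0, 6]
  [-2, 14, 0]
D(2):
  [0, ∞, 7]
  [-1, 0, 6]
  [-2, 14, 0]
D(3):
  [0, 21, 7]
  [-1, 0, 6]
  [-2, 14, 0]
Key observation: every diagonal entry stays at the unit through all rounds, so no improving cycle exists.
Answer: CONVERGES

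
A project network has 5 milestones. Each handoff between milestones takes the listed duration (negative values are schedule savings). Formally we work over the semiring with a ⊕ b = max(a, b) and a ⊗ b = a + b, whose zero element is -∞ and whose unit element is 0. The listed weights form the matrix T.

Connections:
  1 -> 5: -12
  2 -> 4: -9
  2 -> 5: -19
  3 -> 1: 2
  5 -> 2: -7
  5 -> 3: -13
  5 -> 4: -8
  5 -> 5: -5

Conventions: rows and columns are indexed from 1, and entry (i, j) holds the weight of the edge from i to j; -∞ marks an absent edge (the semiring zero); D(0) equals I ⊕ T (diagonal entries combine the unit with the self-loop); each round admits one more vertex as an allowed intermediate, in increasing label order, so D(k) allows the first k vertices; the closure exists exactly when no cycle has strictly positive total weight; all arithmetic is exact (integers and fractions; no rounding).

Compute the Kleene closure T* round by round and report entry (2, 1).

D(0):
  [0, -∞, -∞, -∞, -12]
  [-∞, 0, -∞, -9, -19]
  [2, -∞, 0, -∞, -∞]
  [-∞, -∞, -∞, 0, -∞]
  [-∞, -7, -13, -8, 0]
D(1):
  [0, -∞, -∞, -∞, -12]
  [-∞, 0, -∞, -9, -19]
  [2, -∞, 0, -∞, -10]
  [-∞, -∞, -∞, 0, -∞]
  [-∞, -7, -13, -8, 0]
D(2):
  [0, -∞, -∞, -∞, -12]
  [-∞, 0, -∞, -9, -19]
  [2, -∞, 0, -∞, -10]
  [-∞, -∞, -∞, 0, -∞]
  [-∞, -7, -13, -8, 0]
D(3):
  [0, -∞, -∞, -∞, -12]
  [-∞, 0, -∞, -9, -19]
  [2, -∞, 0, -∞, -10]
  [-∞, -∞, -∞, 0, -∞]
  [-11, -7, -13, -8, 0]
D(4):
  [0, -∞, -∞, -∞, -12]
  [-∞, 0, -∞, -9, -19]
  [2, -∞, 0, -∞, -10]
  [-∞, -∞, -∞, 0, -∞]
  [-11, -7, -13, -8, 0]
D(5):
  [0, -19, -25, -20, -12]
  [-30, 0, -32, -9, -19]
  [2, -17, 0, -18, -10]
  [-∞, -∞, -∞, 0, -∞]
  [-11, -7, -13, -8, 0]
Answer: T*[2][1] = -30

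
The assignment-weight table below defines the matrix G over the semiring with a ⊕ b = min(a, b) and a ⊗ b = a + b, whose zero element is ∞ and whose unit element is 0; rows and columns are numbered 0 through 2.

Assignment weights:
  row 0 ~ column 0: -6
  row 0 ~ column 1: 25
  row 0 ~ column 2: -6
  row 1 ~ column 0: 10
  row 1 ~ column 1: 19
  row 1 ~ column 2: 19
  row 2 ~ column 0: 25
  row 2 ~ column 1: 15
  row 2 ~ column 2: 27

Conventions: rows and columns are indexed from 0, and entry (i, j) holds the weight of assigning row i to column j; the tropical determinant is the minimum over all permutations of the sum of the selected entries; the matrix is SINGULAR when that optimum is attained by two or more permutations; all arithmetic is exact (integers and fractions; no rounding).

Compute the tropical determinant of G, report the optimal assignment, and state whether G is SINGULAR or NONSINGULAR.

σ = (0, 1, 2): (-6) + 19 + 27 = 40
σ = (0, 2, 1): (-6) + 19 + 15 = 28
σ = (1, 0, 2): 25 + 10 + 27 = 62
σ = (1, 2, 0): 25 + 19 + 25 = 69
σ = (2, 0, 1): (-6) + 10 + 15 = 19
σ = (2, 1, 0): (-6) + 19 + 25 = 38
Optimal value attained by: σ = (2, 0, 1).
Answer: det⊕(G) = 19; verdict: NONSINGULAR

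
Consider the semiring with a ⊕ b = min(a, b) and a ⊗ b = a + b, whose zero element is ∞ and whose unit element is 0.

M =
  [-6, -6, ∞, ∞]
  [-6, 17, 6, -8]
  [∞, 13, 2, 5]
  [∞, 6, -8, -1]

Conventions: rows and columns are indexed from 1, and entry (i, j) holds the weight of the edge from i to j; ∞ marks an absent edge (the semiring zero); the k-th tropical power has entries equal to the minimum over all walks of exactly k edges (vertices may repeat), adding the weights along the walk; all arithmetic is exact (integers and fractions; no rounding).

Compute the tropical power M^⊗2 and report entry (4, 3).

M^⊗2:
  [-12, -12, 0, -14]
  [-12, -12, -16, -9]
  [7, 11, -3, 4]
  [0, 5, -9, -3]
Key observation: the optimum is the walk 4->4->3, with weight (-1) + (-8) = -9.
Optimal value attained by: walk 4->4->3.
Answer: (M^⊗2)[4][3] = -9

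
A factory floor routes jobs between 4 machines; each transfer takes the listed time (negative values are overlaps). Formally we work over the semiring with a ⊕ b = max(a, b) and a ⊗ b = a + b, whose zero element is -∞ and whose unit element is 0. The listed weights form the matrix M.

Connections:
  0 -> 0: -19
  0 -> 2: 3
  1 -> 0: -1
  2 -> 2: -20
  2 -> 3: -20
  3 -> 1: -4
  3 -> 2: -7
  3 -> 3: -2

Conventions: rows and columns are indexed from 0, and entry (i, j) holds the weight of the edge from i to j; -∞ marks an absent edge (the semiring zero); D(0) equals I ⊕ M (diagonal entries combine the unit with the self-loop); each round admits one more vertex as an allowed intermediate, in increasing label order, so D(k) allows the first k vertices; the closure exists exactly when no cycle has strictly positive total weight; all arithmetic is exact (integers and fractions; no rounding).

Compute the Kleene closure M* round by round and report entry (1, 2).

D(0):
  [0, -∞, 3, -∞]
  [-1, 0, -∞, -∞]
  [-∞, -∞, 0, -20]
  [-∞, -4, -7, 0]
D(1):
  [0, -∞, 3, -∞]
  [-1, 0, 2, -∞]
  [-∞, -∞, 0, -20]
  [-∞, -4, -7, 0]
D(2):
  [0, -∞, 3, -∞]
  [-1, 0, 2, -∞]
  [-∞, -∞, 0, -20]
  [-5, -4, -2, 0]
D(3):
  [0, -∞, 3, -17]
  [-1, 0, 2, -18]
  [-∞, -∞, 0, -20]
  [-5, -4, -2, 0]
D(4):
  [0, -21, 3, -17]
  [-1, 0, 2, -18]
  [-25, -24, 0, -20]
  [-5, -4, -2, 0]
Answer: M*[1][2] = 2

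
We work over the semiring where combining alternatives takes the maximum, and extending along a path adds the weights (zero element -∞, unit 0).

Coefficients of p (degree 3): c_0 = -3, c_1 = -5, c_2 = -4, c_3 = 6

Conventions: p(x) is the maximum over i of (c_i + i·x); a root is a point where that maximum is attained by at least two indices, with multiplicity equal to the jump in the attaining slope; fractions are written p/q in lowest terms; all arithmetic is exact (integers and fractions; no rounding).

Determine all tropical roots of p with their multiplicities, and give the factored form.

hull edge (i=0, c=-3) to (i=3, c=6): slope 3, span 3
Factored form: p(x) = 6 ⊗ (x ⊕ (-3)) ⊗ (x ⊕ (-3)) ⊗ (x ⊕ (-3))
Answer: roots = -3 (mult 3)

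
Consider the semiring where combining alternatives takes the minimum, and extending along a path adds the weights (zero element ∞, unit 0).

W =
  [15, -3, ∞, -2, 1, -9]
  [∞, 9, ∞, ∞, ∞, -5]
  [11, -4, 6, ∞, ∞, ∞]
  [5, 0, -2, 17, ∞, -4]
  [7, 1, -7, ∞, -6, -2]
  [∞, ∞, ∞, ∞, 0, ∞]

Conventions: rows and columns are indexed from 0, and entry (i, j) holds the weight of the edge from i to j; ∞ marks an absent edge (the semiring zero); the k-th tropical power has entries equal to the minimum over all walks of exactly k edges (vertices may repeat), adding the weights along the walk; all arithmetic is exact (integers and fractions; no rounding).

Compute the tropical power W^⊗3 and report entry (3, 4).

W^⊗2:
  [3, -2, -6, 13, -9, -8]
  [∞, 18, ∞, ∞, -5, 4]
  [17, 2, 12, 9, 12, -9]
  [9, -6, 4, 3, -4, -5]
  [1, -11, -13, 5, -12, -8]
  [7, 1, -7, ∞, -6, -2]
W^⊗3:
  [-2, -10, -16, 1, -15, -11]
  [2, -4, -12, ∞, -11, -7]
  [14, 8, 5, 15, -9, -3]
  [3, -3, -11, 7, -10, -11]
  [-5, -17, -19, -1, -18, -16]
  [1, -11, -13, 5, -12, -8]
Key observation: the optimum is the walk 3->5->4->4, with weight (-4) + 0 + (-6) = -10.
Optimal value attained by: walk 3->5->4->4.
Answer: (W^⊗3)[3][4] = -10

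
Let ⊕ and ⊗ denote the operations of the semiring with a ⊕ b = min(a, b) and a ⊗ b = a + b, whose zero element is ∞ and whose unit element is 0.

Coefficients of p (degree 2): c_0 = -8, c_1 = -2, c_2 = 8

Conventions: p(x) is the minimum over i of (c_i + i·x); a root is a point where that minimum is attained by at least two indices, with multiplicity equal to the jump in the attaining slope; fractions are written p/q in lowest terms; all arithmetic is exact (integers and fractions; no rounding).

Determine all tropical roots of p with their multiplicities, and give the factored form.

hull edge (i=0, c=-8) to (i=1, c=-2): slope 6, span 1
hull edge (i=1, c=-2) to (i=2, c=8): slope 10, span 1
Factored form: p(x) = 8 ⊗ (x ⊕ (-10)) ⊗ (x ⊕ (-6))
Answer: roots = -10 (mult 1), -6 (mult 1)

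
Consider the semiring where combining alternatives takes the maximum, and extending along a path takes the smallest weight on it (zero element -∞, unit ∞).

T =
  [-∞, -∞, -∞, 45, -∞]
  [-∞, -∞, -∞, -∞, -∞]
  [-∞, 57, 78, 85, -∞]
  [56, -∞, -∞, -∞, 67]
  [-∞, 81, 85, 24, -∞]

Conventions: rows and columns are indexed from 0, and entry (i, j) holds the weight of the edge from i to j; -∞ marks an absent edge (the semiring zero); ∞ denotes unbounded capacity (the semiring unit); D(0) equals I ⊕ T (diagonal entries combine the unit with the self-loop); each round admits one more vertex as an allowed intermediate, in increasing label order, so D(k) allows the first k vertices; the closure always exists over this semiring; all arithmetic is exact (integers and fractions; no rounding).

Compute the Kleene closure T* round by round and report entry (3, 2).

D(0):
  [∞, -∞, -∞, 45, -∞]
  [-∞, ∞, -∞, -∞, -∞]
  [-∞, 57, ∞, 85, -∞]
  [56, -∞, -∞, ∞, 67]
  [-∞, 81, 85, 24, ∞]
D(1):
  [∞, -∞, -∞, 45, -∞]
  [-∞, ∞, -∞, -∞, -∞]
  [-∞, 57, ∞, 85, -∞]
  [56, -∞, -∞, ∞, 67]
  [-∞, 81, 85, 24, ∞]
D(2):
  [∞, -∞, -∞, 45, -∞]
  [-∞, ∞, -∞, -∞, -∞]
  [-∞, 57, ∞, 85, -∞]
  [56, -∞, -∞, ∞, 67]
  [-∞, 81, 85, 24, ∞]
D(3):
  [∞, -∞, -∞, 45, -∞]
  [-∞, ∞, -∞, -∞, -∞]
  [-∞, 57, ∞, 85, -∞]
  [56, -∞, -∞, ∞, 67]
  [-∞, 81, 85, 85, ∞]
D(4):
  [∞, -∞, -∞, 45, 45]
  [-∞, ∞, -∞, -∞, -∞]
  [56, 57, ∞, 85, 67]
  [56, -∞, -∞, ∞, 67]
  [56, 81, 85, 85, ∞]
D(5):
  [∞, 45, 45, 45, 45]
  [-∞, ∞, -∞, -∞, -∞]
  [56, 67, ∞, 85, 67]
  [56, 67, 67, ∞, 67]
  [56, 81, 85, 85, ∞]
Answer: T*[3][2] = 67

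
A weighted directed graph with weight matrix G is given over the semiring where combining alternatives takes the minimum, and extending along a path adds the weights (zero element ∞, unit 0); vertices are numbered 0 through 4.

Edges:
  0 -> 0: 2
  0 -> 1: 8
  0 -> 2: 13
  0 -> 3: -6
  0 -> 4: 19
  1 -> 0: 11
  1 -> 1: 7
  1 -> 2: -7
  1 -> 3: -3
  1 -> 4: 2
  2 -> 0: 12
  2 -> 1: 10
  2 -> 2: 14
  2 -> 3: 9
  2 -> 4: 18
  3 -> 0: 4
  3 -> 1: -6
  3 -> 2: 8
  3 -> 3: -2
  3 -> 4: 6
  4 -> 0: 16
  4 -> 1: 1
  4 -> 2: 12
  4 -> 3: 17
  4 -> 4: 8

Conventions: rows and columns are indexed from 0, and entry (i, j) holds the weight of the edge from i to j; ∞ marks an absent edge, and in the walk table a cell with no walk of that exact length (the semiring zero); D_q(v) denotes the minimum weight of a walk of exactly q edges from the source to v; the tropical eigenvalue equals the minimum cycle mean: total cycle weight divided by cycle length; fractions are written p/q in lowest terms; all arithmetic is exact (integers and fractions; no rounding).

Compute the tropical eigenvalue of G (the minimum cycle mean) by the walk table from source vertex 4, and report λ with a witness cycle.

q=0: [∞, ∞, ∞, ∞, 0]
q=1: [16, 1, 12, 17, 8]
q=2: [12, 8, -6, -2, 3]
q=3: [2, -8, 1, -4, 4]
q=4: [0, -10, -15, -11, -6]
q=5: [-7, -17, -17, -13, -8]
Optimal cycle mean attained by: cycle 1->3->1, total (-3) + (-6), length 2.
Answer: λ = -9/2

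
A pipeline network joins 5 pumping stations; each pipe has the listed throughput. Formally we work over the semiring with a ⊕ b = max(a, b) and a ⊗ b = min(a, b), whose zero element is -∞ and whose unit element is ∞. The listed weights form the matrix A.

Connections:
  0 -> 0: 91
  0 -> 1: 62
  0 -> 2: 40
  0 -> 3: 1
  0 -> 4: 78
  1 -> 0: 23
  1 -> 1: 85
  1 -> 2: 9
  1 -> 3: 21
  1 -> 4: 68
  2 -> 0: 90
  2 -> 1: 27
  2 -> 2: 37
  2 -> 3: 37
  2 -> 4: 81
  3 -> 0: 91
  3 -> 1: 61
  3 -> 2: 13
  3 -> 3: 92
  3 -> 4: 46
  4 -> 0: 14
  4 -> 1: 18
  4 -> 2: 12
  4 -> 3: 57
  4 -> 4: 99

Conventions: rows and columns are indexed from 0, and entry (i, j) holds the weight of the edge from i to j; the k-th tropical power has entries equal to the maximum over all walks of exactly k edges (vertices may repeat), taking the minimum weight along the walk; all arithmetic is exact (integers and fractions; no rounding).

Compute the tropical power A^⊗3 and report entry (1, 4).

A^⊗2:
  [91, 62, 40, 57, 78]
  [23, 85, 23, 57, 68]
  [90, 62, 40, 57, 81]
  [91, 62, 40, 92, 78]
  [57, 57, 14, 57, 99]
A^⊗3:
  [91, 62, 40, 57, 78]
  [57, 85, 23, 57, 68]
  [90, 62, 40, 57, 81]
  [91, 62, 40, 92, 78]
  [57, 57, 40, 57, 99]
Key observation: the optimum is the walk 1->1->1->4, with weight 85 min 85 min 68 = 68.
Optimal value attained by: walk 1->1->1->4.
Answer: (A^⊗3)[1][4] = 68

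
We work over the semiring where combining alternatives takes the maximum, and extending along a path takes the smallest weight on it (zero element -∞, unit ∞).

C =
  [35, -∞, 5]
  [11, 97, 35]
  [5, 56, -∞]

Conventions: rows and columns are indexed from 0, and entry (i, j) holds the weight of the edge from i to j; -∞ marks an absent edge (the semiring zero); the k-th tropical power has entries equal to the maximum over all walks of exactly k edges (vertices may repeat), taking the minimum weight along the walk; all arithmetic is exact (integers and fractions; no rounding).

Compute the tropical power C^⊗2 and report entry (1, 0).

C^⊗2:
  [35, 5, 5]
  [11, 97, 35]
  [11, 56, 35]
Key observation: the optimum is the walk 1->0->0, with weight 11 min 35 = 11.
Optimal value attained by: walk 1->0->0.
Answer: (C^⊗2)[1][0] = 11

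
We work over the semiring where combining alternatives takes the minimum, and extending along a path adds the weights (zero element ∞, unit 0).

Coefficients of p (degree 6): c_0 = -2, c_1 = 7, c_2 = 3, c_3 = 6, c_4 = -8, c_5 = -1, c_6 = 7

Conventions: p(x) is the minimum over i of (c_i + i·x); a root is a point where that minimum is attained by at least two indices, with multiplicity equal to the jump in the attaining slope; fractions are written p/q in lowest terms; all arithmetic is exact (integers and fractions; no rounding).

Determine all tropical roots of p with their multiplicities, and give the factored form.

hull edge (i=0, c=-2) to (i=4, c=-8): slope -3/2, span 4
hull edge (i=4, c=-8) to (i=5, c=-1): slope 7, span 1
hull edge (i=5, c=-1) to (i=6, c=7): slope 8, span 1
Factored form: p(x) = 7 ⊗ (x ⊕ (-8)) ⊗ (x ⊕ (-7)) ⊗ (x ⊕ 3/2) ⊗ (x ⊕ 3/2) ⊗ (x ⊕ 3/2) ⊗ (x ⊕ 3/2)
Answer: roots = -8 (mult 1), -7 (mult 1), 3/2 (mult 4)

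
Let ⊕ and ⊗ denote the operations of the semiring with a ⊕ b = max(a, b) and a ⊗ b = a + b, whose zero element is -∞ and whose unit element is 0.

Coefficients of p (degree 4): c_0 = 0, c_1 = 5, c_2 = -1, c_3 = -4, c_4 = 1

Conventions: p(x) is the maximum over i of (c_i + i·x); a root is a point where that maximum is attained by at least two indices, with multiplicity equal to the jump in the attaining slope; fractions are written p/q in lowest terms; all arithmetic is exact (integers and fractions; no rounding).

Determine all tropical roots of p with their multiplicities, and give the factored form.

hull edge (i=0, c=0) to (i=1, c=5): slope 5, span 1
hull edge (i=1, c=5) to (i=4, c=1): slope -4/3, span 3
Factored form: p(x) = 1 ⊗ (x ⊕ (-5)) ⊗ (x ⊕ 4/3) ⊗ (x ⊕ 4/3) ⊗ (x ⊕ 4/3)
Answer: roots = -5 (mult 1), 4/3 (mult 3)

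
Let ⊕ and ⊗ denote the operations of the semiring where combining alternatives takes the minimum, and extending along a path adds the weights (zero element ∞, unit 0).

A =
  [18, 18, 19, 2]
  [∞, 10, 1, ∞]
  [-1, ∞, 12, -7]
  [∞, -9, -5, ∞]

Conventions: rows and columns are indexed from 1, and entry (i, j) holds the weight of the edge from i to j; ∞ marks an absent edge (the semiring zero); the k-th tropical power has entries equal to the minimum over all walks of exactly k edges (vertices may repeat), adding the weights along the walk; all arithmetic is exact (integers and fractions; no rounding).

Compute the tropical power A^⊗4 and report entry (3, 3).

A^⊗2:
  [18, -7, -3, 12]
  [0, 20, 11, -6]
  [11, -16, -12, 1]
  [-6, 1, -8, -12]
A^⊗3:
  [-4, 3, -6, -10]
  [10, -15, -11, 2]
  [-13, -8, -15, -19]
  [-9, -21, -17, -15]
A^⊗4:
  [-7, -19, -15, -13]
  [-12, -7, -14, -18]
  [-16, -28, -24, -22]
  [-18, -24, -20, -24]
Key observation: the optimum is the walk 3->4->3->4->3, with weight (-7) + (-5) + (-7) + (-5) = -24.
Optimal value attained by: walk 3->4->3->4->3.
Answer: (A^⊗4)[3][3] = -24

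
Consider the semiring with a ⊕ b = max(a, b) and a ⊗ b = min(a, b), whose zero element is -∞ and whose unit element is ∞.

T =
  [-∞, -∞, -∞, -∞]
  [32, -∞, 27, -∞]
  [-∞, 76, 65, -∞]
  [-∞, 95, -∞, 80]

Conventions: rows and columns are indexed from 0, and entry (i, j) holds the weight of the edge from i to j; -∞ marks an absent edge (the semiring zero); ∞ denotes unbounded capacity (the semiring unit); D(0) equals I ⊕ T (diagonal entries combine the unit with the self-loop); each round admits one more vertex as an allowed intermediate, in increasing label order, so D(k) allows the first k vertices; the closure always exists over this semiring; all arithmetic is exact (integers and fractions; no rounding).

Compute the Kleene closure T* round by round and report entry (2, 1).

D(0):
  [∞, -∞, -∞, -∞]
  [32, ∞, 27, -∞]
  [-∞, 76, ∞, -∞]
  [-∞, 95, -∞, ∞]
D(1):
  [∞, -∞, -∞, -∞]
  [32, ∞, 27, -∞]
  [-∞, 76, ∞, -∞]
  [-∞, 95, -∞, ∞]
D(2):
  [∞, -∞, -∞, -∞]
  [32, ∞, 27, -∞]
  [32, 76, ∞, -∞]
  [32, 95, 27, ∞]
D(3):
  [∞, -∞, -∞, -∞]
  [32, ∞, 27, -∞]
  [32, 76, ∞, -∞]
  [32, 95, 27, ∞]
D(4):
  [∞, -∞, -∞, -∞]
  [32, ∞, 27, -∞]
  [32, 76, ∞, -∞]
  [32, 95, 27, ∞]
Answer: T*[2][1] = 76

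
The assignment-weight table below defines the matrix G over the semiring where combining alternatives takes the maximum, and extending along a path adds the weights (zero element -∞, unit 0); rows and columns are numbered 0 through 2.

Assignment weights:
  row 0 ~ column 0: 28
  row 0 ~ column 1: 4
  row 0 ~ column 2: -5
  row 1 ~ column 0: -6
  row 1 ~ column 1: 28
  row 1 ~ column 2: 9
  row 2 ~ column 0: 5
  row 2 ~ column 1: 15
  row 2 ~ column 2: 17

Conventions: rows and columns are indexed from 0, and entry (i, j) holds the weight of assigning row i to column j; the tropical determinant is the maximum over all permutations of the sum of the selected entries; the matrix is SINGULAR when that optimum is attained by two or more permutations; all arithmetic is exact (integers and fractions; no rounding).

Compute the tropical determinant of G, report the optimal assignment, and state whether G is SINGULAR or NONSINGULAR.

σ = (0, 1, 2): 28 + 28 + 17 = 73
σ = (0, 2, 1): 28 + 9 + 15 = 52
σ = (1, 0, 2): 4 + (-6) + 17 = 15
σ = (1, 2, 0): 4 + 9 + 5 = 18
σ = (2, 0, 1): (-5) + (-6) + 15 = 4
σ = (2, 1, 0): (-5) + 28 + 5 = 28
Optimal value attained by: σ = (0, 1, 2).
Answer: det⊕(G) = 73; verdict: NONSINGULAR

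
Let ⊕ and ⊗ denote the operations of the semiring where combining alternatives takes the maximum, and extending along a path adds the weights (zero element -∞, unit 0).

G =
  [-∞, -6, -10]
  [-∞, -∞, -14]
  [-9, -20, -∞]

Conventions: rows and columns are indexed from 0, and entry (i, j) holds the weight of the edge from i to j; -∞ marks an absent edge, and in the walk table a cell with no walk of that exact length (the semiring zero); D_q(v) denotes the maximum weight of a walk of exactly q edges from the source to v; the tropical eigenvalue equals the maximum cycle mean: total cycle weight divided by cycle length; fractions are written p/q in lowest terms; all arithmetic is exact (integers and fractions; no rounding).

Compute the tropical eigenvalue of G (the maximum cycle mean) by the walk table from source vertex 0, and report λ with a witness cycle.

q=0: [0, -∞, -∞]
q=1: [-∞, -6, -10]
q=2: [-19, -30, -20]
q=3: [-29, -25, -29]
Optimal cycle mean attained by: cycle 0->2->0, total (-10) + (-9), length 2.
Answer: λ = -19/2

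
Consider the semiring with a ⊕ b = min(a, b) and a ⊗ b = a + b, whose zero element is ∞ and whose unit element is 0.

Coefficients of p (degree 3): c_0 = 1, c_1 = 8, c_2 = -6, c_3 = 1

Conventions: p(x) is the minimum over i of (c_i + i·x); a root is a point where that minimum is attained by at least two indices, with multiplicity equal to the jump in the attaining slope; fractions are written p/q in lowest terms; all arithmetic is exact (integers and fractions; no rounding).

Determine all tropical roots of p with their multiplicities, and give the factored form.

hull edge (i=0, c=1) to (i=2, c=-6): slope -7/2, span 2
hull edge (i=2, c=-6) to (i=3, c=1): slope 7, span 1
Factored form: p(x) = 1 ⊗ (x ⊕ (-7)) ⊗ (x ⊕ 7/2) ⊗ (x ⊕ 7/2)
Answer: roots = -7 (mult 1), 7/2 (mult 2)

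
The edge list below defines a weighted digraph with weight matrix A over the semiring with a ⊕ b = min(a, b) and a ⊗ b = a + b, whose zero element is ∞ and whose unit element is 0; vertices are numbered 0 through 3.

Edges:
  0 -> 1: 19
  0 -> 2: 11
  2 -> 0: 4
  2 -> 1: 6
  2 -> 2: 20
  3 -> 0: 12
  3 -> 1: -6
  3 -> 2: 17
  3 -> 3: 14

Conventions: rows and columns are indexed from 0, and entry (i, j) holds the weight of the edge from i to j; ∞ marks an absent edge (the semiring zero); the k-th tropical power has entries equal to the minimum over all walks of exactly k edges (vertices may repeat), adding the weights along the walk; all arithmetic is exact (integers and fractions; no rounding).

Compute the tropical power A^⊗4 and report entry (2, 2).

A^⊗2:
  [15, 17, 31, ∞]
  [∞, ∞, ∞, ∞]
  [24, 23, 15, ∞]
  [21, 8, 23, 28]
A^⊗3:
  [35, 34, 26, ∞]
  [∞, ∞, ∞, ∞]
  [19, 21, 35, ∞]
  [27, 22, 32, 42]
A^⊗4:
  [30, 32, 46, ∞]
  [∞, ∞, ∞, ∞]
  [39, 38, 30, ∞]
  [36, 36, 38, 56]
Key observation: the optimum is the walk 2->0->2->0->2, with weight 4 + 11 + 4 + 11 = 30.
Optimal value attained by: walk 2->0->2->0->2.
Answer: (A^⊗4)[2][2] = 30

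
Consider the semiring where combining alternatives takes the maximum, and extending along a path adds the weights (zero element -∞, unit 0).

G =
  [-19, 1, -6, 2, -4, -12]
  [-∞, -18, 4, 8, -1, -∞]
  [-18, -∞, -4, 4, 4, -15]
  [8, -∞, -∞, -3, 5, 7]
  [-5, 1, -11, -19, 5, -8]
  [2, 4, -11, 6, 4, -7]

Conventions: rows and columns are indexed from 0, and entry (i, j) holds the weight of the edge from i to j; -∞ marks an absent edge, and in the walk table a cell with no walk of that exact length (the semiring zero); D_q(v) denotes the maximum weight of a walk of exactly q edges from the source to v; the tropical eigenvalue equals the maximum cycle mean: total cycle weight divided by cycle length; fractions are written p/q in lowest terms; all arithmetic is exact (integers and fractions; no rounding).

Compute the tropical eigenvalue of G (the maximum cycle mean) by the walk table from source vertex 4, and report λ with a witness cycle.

q=0: [-∞, -∞, -∞, -∞, 0, -∞]
q=1: [-5, 1, -11, -19, 5, -8]
q=2: [0, 6, 5, 9, 10, -3]
q=3: [17, 11, 10, 14, 15, 16]
q=4: [22, 20, 15, 22, 20, 21]
q=5: [30, 25, 24, 28, 27, 29]
q=6: [36, 33, 29, 35, 33, 35]
Optimal cycle mean attained by: cycle 3->5->3, total 7 + 6, length 2.
Answer: λ = 13/2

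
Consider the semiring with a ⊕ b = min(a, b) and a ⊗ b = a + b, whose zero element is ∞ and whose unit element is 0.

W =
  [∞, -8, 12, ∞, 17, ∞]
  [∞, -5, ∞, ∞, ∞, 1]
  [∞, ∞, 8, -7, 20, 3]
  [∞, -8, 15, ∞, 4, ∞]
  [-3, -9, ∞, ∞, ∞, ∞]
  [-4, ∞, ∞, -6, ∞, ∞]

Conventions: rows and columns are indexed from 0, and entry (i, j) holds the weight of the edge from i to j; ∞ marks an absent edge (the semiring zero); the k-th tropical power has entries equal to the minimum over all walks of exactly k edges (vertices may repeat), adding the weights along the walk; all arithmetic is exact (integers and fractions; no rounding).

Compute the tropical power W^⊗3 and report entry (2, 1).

W^⊗2:
  [14, -13, 20, 5, 32, -7]
  [-3, -10, ∞, -5, ∞, -4]
  [-1, -15, 8, -3, -3, 11]
  [1, -13, 23, 8, 35, -7]
  [∞, -14, 9, ∞, 14, -8]
  [∞, -14, 8, ∞, -2, ∞]
W^⊗3:
  [-11, -18, 20, -13, 9, -12]
  [-8, -15, 9, -10, -1, -9]
  [-6, -20, 11, 1, 1, -14]
  [-11, -18, 13, -13, 12, -12]
  [-12, -19, 17, -14, 29, -13]
  [-5, -19, 16, 1, 28, -13]
Key observation: the optimum is the walk 2->3->1->1, with weight (-7) + (-8) + (-5) = -20.
Optimal value attained by: walk 2->3->1->1.
Answer: (W^⊗3)[2][1] = -20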